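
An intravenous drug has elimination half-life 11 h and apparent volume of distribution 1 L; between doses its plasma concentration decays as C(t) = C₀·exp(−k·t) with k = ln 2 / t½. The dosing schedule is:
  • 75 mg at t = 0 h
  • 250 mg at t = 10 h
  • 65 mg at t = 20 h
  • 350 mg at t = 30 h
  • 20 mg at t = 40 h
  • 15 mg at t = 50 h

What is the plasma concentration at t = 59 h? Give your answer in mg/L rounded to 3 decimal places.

89.630 mg/L

k = ln 2 / 11 = 0.06301 per h
Dose 1 (75 mg at t=0 h): 75·exp(−0.06301·59) = 1.822 mg/L
Dose 2 (250 mg at t=10 h): 250·exp(−0.06301·49) = 11.402 mg/L
Dose 3 (65 mg at t=20 h): 65·exp(−0.06301·39) = 5.567 mg/L
Dose 4 (350 mg at t=30 h): 350·exp(−0.06301·29) = 56.292 mg/L
Dose 5 (20 mg at t=40 h): 20·exp(−0.06301·19) = 6.040 mg/L
Dose 6 (15 mg at t=50 h): 15·exp(−0.06301·9) = 8.507 mg/L
C(59) = 1.822 + 11.402 + 5.567 + 56.292 + 6.040 + 8.507 = 89.630 mg/L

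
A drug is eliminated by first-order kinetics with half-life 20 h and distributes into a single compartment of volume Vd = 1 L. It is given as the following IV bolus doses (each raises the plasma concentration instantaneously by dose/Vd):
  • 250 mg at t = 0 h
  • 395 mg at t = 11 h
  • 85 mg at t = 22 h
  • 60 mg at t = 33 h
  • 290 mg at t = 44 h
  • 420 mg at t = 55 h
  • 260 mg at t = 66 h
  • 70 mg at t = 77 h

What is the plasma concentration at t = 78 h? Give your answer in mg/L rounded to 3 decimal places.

597.976 mg/L

k = ln 2 / 20 = 0.03466 per h
Dose 1 (250 mg at t=0 h): 250·exp(−0.03466·78) = 16.746 mg/L
Dose 2 (395 mg at t=11 h): 395·exp(−0.03466·67) = 38.739 mg/L
Dose 3 (85 mg at t=22 h): 85·exp(−0.03466·56) = 12.205 mg/L
Dose 4 (60 mg at t=33 h): 60·exp(−0.03466·45) = 12.613 mg/L
Dose 5 (290 mg at t=44 h): 290·exp(−0.03466·34) = 89.258 mg/L
Dose 6 (420 mg at t=55 h): 420·exp(−0.03466·23) = 189.263 mg/L
Dose 7 (260 mg at t=66 h): 260·exp(−0.03466·12) = 171.536 mg/L
Dose 8 (70 mg at t=77 h): 70·exp(−0.03466·1) = 67.616 mg/L
C(78) = 16.746 + 38.739 + 12.205 + 12.613 + 89.258 + 189.263 + 171.536 + 67.616 = 597.976 mg/L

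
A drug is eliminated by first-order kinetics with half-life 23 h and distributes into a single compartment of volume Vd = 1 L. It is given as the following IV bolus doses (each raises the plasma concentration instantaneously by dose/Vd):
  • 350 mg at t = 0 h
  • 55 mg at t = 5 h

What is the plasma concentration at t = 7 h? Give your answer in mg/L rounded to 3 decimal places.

k = ln 2 / 23 = 0.03014 per h
Dose 1 (350 mg at t=0 h): 350·exp(−0.03014·7) = 283.433 mg/L
Dose 2 (55 mg at t=5 h): 55·exp(−0.03014·2) = 51.783 mg/L
C(7) = 283.433 + 51.783 = 335.216 mg/L

335.216 mg/L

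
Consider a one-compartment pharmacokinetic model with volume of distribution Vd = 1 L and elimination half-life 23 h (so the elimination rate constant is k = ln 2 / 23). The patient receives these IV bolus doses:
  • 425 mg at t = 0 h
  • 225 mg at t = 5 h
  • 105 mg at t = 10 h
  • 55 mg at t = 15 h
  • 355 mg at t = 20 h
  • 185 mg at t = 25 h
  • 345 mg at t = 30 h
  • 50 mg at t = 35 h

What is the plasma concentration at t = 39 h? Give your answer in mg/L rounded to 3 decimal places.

911.385 mg/L

k = ln 2 / 23 = 0.03014 per h
Dose 1 (425 mg at t=0 h): 425·exp(−0.03014·39) = 131.204 mg/L
Dose 2 (225 mg at t=5 h): 225·exp(−0.03014·34) = 80.757 mg/L
Dose 3 (105 mg at t=10 h): 105·exp(−0.03014·29) = 43.816 mg/L
Dose 4 (55 mg at t=15 h): 55·exp(−0.03014·24) = 26.684 mg/L
Dose 5 (355 mg at t=20 h): 355·exp(−0.03014·19) = 200.240 mg/L
Dose 6 (185 mg at t=25 h): 185·exp(−0.03014·14) = 121.321 mg/L
Dose 7 (345 mg at t=30 h): 345·exp(−0.03014·9) = 263.042 mg/L
Dose 8 (50 mg at t=35 h): 50·exp(−0.03014·4) = 44.322 mg/L
C(39) = 131.204 + 80.757 + 43.816 + 26.684 + 200.240 + 121.321 + 263.042 + 44.322 = 911.385 mg/L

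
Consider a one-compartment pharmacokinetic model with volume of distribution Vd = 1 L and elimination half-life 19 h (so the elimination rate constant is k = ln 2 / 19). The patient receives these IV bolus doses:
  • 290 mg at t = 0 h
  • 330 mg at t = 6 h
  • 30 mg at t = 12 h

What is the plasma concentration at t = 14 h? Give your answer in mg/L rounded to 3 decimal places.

448.374 mg/L

k = ln 2 / 19 = 0.03648 per h
Dose 1 (290 mg at t=0 h): 290·exp(−0.03648·14) = 174.015 mg/L
Dose 2 (330 mg at t=6 h): 330·exp(−0.03648·8) = 246.470 mg/L
Dose 3 (30 mg at t=12 h): 30·exp(−0.03648·2) = 27.889 mg/L
C(14) = 174.015 + 246.470 + 27.889 = 448.374 mg/L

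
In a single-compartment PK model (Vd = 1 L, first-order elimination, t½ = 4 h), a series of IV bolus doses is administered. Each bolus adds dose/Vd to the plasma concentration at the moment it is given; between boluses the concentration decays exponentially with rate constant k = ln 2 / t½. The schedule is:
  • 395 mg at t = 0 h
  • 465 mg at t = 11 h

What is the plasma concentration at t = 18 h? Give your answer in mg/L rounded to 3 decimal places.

k = ln 2 / 4 = 0.17329 per h
Dose 1 (395 mg at t=0 h): 395·exp(−0.17329·18) = 17.457 mg/L
Dose 2 (465 mg at t=11 h): 465·exp(−0.17329·7) = 138.245 mg/L
C(18) = 17.457 + 138.245 = 155.702 mg/L

155.702 mg/L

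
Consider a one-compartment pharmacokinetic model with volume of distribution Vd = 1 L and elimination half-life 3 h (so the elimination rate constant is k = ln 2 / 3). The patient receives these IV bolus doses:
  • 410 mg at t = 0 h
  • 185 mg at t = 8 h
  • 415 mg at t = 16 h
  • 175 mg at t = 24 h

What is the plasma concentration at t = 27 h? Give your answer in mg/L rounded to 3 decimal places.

k = ln 2 / 3 = 0.23105 per h
Dose 1 (410 mg at t=0 h): 410·exp(−0.23105·27) = 0.801 mg/L
Dose 2 (185 mg at t=8 h): 185·exp(−0.23105·19) = 2.294 mg/L
Dose 3 (415 mg at t=16 h): 415·exp(−0.23105·11) = 32.679 mg/L
Dose 4 (175 mg at t=24 h): 175·exp(−0.23105·3) = 87.500 mg/L
C(27) = 0.801 + 2.294 + 32.679 + 87.500 = 123.274 mg/L

123.274 mg/L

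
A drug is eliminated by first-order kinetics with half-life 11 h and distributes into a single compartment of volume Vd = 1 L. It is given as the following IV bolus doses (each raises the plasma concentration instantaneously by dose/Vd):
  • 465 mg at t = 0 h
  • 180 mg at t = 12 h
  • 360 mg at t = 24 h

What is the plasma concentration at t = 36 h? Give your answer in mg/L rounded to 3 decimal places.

k = ln 2 / 11 = 0.06301 per h
Dose 1 (465 mg at t=0 h): 465·exp(−0.06301·36) = 48.113 mg/L
Dose 2 (180 mg at t=12 h): 180·exp(−0.06301·24) = 39.672 mg/L
Dose 3 (360 mg at t=24 h): 360·exp(−0.06301·12) = 169.008 mg/L
C(36) = 48.113 + 39.672 + 169.008 = 256.792 mg/L

256.792 mg/L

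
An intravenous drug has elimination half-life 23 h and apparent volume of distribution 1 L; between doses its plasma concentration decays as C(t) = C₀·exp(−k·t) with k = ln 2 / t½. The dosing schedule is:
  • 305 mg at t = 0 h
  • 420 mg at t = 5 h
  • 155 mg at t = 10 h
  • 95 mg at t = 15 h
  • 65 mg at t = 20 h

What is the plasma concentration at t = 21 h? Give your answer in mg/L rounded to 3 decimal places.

674.917 mg/L

k = ln 2 / 23 = 0.03014 per h
Dose 1 (305 mg at t=0 h): 305·exp(−0.03014·21) = 161.974 mg/L
Dose 2 (420 mg at t=5 h): 420·exp(−0.03014·16) = 259.321 mg/L
Dose 3 (155 mg at t=10 h): 155·exp(−0.03014·11) = 111.266 mg/L
Dose 4 (95 mg at t=15 h): 95·exp(−0.03014·6) = 79.286 mg/L
Dose 5 (65 mg at t=20 h): 65·exp(−0.03014·1) = 63.070 mg/L
C(21) = 161.974 + 259.321 + 111.266 + 79.286 + 63.070 = 674.917 mg/L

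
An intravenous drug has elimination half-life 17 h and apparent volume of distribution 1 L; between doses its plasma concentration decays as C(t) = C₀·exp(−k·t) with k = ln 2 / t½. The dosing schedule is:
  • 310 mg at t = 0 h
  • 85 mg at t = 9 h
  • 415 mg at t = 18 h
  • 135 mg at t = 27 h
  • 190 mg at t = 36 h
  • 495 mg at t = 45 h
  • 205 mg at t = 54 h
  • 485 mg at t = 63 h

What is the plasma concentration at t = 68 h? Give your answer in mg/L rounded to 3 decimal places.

k = ln 2 / 17 = 0.04077 per h
Dose 1 (310 mg at t=0 h): 310·exp(−0.04077·68) = 19.375 mg/L
Dose 2 (85 mg at t=9 h): 85·exp(−0.04077·59) = 7.668 mg/L
Dose 3 (415 mg at t=18 h): 415·exp(−0.04077·50) = 54.034 mg/L
Dose 4 (135 mg at t=27 h): 135·exp(−0.04077·41) = 25.370 mg/L
Dose 5 (190 mg at t=36 h): 190·exp(−0.04077·32) = 51.536 mg/L
Dose 6 (495 mg at t=45 h): 495·exp(−0.04077·23) = 193.789 mg/L
Dose 7 (205 mg at t=54 h): 205·exp(−0.04077·14) = 115.837 mg/L
Dose 8 (485 mg at t=63 h): 485·exp(−0.04077·5) = 395.552 mg/L
C(68) = 19.375 + 7.668 + 54.034 + 25.370 + 51.536 + 193.789 + 115.837 + 395.552 = 863.160 mg/L

863.160 mg/L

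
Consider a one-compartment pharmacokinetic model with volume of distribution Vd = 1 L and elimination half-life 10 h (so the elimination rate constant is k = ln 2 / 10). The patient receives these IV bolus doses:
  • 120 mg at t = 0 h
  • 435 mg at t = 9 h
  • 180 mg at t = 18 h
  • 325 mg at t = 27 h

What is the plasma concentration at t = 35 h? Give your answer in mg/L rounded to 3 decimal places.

324.420 mg/L

k = ln 2 / 10 = 0.06931 per h
Dose 1 (120 mg at t=0 h): 120·exp(−0.06931·35) = 10.607 mg/L
Dose 2 (435 mg at t=9 h): 435·exp(−0.06931·26) = 71.748 mg/L
Dose 3 (180 mg at t=18 h): 180·exp(−0.06931·17) = 55.401 mg/L
Dose 4 (325 mg at t=27 h): 325·exp(−0.06931·8) = 186.663 mg/L
C(35) = 10.607 + 71.748 + 55.401 + 186.663 = 324.420 mg/L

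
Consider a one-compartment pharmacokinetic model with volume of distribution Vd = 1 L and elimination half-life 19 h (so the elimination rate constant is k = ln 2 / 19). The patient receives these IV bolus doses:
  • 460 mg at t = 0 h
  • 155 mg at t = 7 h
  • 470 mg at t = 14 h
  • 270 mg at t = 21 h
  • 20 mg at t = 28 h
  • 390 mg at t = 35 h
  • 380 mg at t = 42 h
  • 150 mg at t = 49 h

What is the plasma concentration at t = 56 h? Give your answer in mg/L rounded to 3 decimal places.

k = ln 2 / 19 = 0.03648 per h
Dose 1 (460 mg at t=0 h): 460·exp(−0.03648·56) = 59.636 mg/L
Dose 2 (155 mg at t=7 h): 155·exp(−0.03648·49) = 25.941 mg/L
Dose 3 (470 mg at t=14 h): 470·exp(−0.03648·42) = 101.546 mg/L
Dose 4 (270 mg at t=21 h): 270·exp(−0.03648·35) = 75.307 mg/L
Dose 5 (20 mg at t=28 h): 20·exp(−0.03648·28) = 7.201 mg/L
Dose 6 (390 mg at t=35 h): 390·exp(−0.03648·21) = 181.279 mg/L
Dose 7 (380 mg at t=42 h): 380·exp(−0.03648·14) = 228.020 mg/L
Dose 8 (150 mg at t=49 h): 150·exp(−0.03648·7) = 116.194 mg/L
C(56) = 59.636 + 25.941 + 101.546 + 75.307 + 7.201 + 181.279 + 228.020 + 116.194 = 795.125 mg/L

795.125 mg/L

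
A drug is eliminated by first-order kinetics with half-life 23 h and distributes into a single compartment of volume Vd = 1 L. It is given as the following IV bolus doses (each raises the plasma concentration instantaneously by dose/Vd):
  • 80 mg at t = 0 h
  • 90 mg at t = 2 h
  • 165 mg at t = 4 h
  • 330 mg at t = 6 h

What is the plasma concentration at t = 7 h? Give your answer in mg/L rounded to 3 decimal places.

613.135 mg/L

k = ln 2 / 23 = 0.03014 per h
Dose 1 (80 mg at t=0 h): 80·exp(−0.03014·7) = 64.785 mg/L
Dose 2 (90 mg at t=2 h): 90·exp(−0.03014·5) = 77.411 mg/L
Dose 3 (165 mg at t=4 h): 165·exp(−0.03014·3) = 150.737 mg/L
Dose 4 (330 mg at t=6 h): 330·exp(−0.03014·1) = 320.203 mg/L
C(7) = 64.785 + 77.411 + 150.737 + 320.203 = 613.135 mg/L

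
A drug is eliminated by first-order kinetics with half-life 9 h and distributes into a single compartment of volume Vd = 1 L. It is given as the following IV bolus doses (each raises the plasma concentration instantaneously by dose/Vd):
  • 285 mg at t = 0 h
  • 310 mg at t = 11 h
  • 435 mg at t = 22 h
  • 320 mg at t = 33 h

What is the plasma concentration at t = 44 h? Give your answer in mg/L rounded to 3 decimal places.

251.106 mg/L

k = ln 2 / 9 = 0.07702 per h
Dose 1 (285 mg at t=0 h): 285·exp(−0.07702·44) = 9.619 mg/L
Dose 2 (310 mg at t=11 h): 310·exp(−0.07702·33) = 24.411 mg/L
Dose 3 (435 mg at t=22 h): 435·exp(−0.07702·22) = 79.917 mg/L
Dose 4 (320 mg at t=33 h): 320·exp(−0.07702·11) = 137.159 mg/L
C(44) = 9.619 + 24.411 + 79.917 + 137.159 = 251.106 mg/L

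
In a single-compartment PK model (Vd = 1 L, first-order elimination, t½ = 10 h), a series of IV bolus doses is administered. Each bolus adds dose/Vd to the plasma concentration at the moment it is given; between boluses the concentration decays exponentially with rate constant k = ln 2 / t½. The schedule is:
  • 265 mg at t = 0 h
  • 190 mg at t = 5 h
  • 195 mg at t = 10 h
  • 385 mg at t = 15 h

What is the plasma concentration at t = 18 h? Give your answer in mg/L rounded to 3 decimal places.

k = ln 2 / 10 = 0.06931 per h
Dose 1 (265 mg at t=0 h): 265·exp(−0.06931·18) = 76.101 mg/L
Dose 2 (190 mg at t=5 h): 190·exp(−0.06931·13) = 77.164 mg/L
Dose 3 (195 mg at t=10 h): 195·exp(−0.06931·8) = 111.998 mg/L
Dose 4 (385 mg at t=15 h): 385·exp(−0.06931·3) = 312.717 mg/L
C(18) = 76.101 + 77.164 + 111.998 + 312.717 = 577.981 mg/L

577.981 mg/L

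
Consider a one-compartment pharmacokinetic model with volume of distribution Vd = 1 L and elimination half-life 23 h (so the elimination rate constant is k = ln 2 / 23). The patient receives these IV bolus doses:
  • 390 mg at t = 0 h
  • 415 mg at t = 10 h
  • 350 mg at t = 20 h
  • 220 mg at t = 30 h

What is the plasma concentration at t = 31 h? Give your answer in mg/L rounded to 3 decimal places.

838.330 mg/L

k = ln 2 / 23 = 0.03014 per h
Dose 1 (390 mg at t=0 h): 390·exp(−0.03014·31) = 153.225 mg/L
Dose 2 (415 mg at t=10 h): 415·exp(−0.03014·21) = 220.391 mg/L
Dose 3 (350 mg at t=20 h): 350·exp(−0.03014·11) = 251.245 mg/L
Dose 4 (220 mg at t=30 h): 220·exp(−0.03014·1) = 213.469 mg/L
C(31) = 153.225 + 220.391 + 251.245 + 213.469 = 838.330 mg/L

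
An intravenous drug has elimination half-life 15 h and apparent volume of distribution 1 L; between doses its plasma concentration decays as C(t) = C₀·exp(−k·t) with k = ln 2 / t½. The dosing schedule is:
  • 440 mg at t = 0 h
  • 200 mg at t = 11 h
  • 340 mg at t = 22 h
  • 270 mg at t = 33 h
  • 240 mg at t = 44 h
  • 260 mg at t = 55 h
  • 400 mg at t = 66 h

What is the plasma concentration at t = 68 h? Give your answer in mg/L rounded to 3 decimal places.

k = ln 2 / 15 = 0.04621 per h
Dose 1 (440 mg at t=0 h): 440·exp(−0.04621·68) = 19.001 mg/L
Dose 2 (200 mg at t=11 h): 200·exp(−0.04621·57) = 14.359 mg/L
Dose 3 (340 mg at t=22 h): 340·exp(−0.04621·46) = 40.581 mg/L
Dose 4 (270 mg at t=33 h): 270·exp(−0.04621·35) = 53.575 mg/L
Dose 5 (240 mg at t=44 h): 240·exp(−0.04621·24) = 79.170 mg/L
Dose 6 (260 mg at t=55 h): 260·exp(−0.04621·13) = 142.587 mg/L
Dose 7 (400 mg at t=66 h): 400·exp(−0.04621·2) = 364.689 mg/L
C(68) = 19.001 + 14.359 + 40.581 + 53.575 + 79.170 + 142.587 + 364.689 = 713.962 mg/L

713.962 mg/L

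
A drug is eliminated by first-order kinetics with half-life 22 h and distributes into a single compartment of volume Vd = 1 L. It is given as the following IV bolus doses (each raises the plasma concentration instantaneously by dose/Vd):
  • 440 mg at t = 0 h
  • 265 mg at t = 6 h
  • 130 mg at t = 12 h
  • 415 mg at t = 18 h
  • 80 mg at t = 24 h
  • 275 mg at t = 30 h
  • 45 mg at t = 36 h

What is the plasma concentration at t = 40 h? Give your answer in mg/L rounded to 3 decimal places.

k = ln 2 / 22 = 0.03151 per h
Dose 1 (440 mg at t=0 h): 440·exp(−0.03151·40) = 124.774 mg/L
Dose 2 (265 mg at t=6 h): 265·exp(−0.03151·34) = 90.786 mg/L
Dose 3 (130 mg at t=12 h): 130·exp(−0.03151·28) = 53.804 mg/L
Dose 4 (415 mg at t=18 h): 415·exp(−0.03151·22) = 207.500 mg/L
Dose 5 (80 mg at t=24 h): 80·exp(−0.03151·16) = 48.324 mg/L
Dose 6 (275 mg at t=30 h): 275·exp(−0.03151·10) = 200.679 mg/L
Dose 7 (45 mg at t=36 h): 45·exp(−0.03151·4) = 39.672 mg/L
C(40) = 124.774 + 90.786 + 53.804 + 207.500 + 48.324 + 200.679 + 39.672 = 765.538 mg/L

765.538 mg/L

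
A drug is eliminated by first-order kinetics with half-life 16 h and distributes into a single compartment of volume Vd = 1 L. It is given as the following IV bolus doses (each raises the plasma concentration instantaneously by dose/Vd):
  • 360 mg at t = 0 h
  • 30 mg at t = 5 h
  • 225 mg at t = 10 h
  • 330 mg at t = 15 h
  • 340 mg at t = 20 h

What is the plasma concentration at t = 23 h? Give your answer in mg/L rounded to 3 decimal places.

806.691 mg/L

k = ln 2 / 16 = 0.04332 per h
Dose 1 (360 mg at t=0 h): 360·exp(−0.04332·23) = 132.914 mg/L
Dose 2 (30 mg at t=5 h): 30·exp(−0.04332·18) = 13.755 mg/L
Dose 3 (225 mg at t=10 h): 225·exp(−0.04332·13) = 128.114 mg/L
Dose 4 (330 mg at t=15 h): 330·exp(−0.04332·8) = 233.345 mg/L
Dose 5 (340 mg at t=20 h): 340·exp(−0.04332·3) = 298.563 mg/L
C(23) = 132.914 + 13.755 + 128.114 + 233.345 + 298.563 = 806.691 mg/L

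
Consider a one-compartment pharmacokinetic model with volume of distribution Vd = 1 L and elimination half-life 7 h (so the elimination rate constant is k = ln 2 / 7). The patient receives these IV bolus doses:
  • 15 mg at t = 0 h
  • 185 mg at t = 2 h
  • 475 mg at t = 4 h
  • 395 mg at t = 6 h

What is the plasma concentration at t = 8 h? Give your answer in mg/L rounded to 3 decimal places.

k = ln 2 / 7 = 0.09902 per h
Dose 1 (15 mg at t=0 h): 15·exp(−0.09902·8) = 6.793 mg/L
Dose 2 (185 mg at t=2 h): 185·exp(−0.09902·6) = 102.128 mg/L
Dose 3 (475 mg at t=4 h): 475·exp(−0.09902·4) = 319.651 mg/L
Dose 4 (395 mg at t=6 h): 395·exp(−0.09902·2) = 324.032 mg/L
C(8) = 6.793 + 102.128 + 319.651 + 324.032 = 752.605 mg/L

752.605 mg/L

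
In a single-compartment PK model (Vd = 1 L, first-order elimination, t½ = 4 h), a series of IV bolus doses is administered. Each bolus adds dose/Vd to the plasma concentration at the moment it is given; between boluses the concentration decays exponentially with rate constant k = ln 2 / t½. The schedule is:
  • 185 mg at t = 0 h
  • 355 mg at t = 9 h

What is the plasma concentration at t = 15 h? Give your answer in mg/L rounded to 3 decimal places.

k = ln 2 / 4 = 0.17329 per h
Dose 1 (185 mg at t=0 h): 185·exp(−0.17329·15) = 13.750 mg/L
Dose 2 (355 mg at t=9 h): 355·exp(−0.17329·6) = 125.511 mg/L
C(15) = 13.750 + 125.511 = 139.262 mg/L

139.262 mg/L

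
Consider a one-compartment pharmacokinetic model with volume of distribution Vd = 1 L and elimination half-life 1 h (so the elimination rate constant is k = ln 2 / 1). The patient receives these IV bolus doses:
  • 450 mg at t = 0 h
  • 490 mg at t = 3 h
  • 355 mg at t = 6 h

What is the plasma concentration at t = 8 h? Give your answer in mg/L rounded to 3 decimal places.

105.820 mg/L

k = ln 2 / 1 = 0.69315 per h
Dose 1 (450 mg at t=0 h): 450·exp(−0.69315·8) = 1.758 mg/L
Dose 2 (490 mg at t=3 h): 490·exp(−0.69315·5) = 15.312 mg/L
Dose 3 (355 mg at t=6 h): 355·exp(−0.69315·2) = 88.750 mg/L
C(8) = 1.758 + 15.312 + 88.750 = 105.820 mg/L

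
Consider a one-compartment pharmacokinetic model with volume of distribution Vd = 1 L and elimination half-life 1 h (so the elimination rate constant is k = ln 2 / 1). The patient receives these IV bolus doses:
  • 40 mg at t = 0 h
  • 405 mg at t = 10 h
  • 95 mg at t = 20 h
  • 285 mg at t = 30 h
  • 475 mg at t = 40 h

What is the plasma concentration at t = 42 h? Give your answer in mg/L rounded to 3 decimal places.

118.820 mg/L

k = ln 2 / 1 = 0.69315 per h
Dose 1 (40 mg at t=0 h): 40·exp(−0.69315·42) = 0.000 mg/L
Dose 2 (405 mg at t=10 h): 405·exp(−0.69315·32) = 0.000 mg/L
Dose 3 (95 mg at t=20 h): 95·exp(−0.69315·22) = 0.000 mg/L
Dose 4 (285 mg at t=30 h): 285·exp(−0.69315·12) = 0.070 mg/L
Dose 5 (475 mg at t=40 h): 475·exp(−0.69315·2) = 118.750 mg/L
C(42) = 0.000 + 0.000 + 0.000 + 0.070 + 118.750 = 118.820 mg/L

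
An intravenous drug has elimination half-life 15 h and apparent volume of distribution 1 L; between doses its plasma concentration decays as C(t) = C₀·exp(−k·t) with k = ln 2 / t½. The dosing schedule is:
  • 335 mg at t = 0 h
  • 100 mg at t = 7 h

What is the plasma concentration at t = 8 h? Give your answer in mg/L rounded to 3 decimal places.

k = ln 2 / 15 = 0.04621 per h
Dose 1 (335 mg at t=0 h): 335·exp(−0.04621·8) = 231.470 mg/L
Dose 2 (100 mg at t=7 h): 100·exp(−0.04621·1) = 95.484 mg/L
C(8) = 231.470 + 95.484 = 326.955 mg/L

326.955 mg/L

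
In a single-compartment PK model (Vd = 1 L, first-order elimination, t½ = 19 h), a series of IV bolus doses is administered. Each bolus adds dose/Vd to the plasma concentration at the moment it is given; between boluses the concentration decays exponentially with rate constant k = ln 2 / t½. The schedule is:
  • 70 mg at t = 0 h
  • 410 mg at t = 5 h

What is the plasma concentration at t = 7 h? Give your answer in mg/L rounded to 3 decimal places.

k = ln 2 / 19 = 0.03648 per h
Dose 1 (70 mg at t=0 h): 70·exp(−0.03648·7) = 54.224 mg/L
Dose 2 (410 mg at t=5 h): 410·exp(−0.03648·2) = 381.150 mg/L
C(7) = 54.224 + 381.150 = 435.375 mg/L

435.375 mg/L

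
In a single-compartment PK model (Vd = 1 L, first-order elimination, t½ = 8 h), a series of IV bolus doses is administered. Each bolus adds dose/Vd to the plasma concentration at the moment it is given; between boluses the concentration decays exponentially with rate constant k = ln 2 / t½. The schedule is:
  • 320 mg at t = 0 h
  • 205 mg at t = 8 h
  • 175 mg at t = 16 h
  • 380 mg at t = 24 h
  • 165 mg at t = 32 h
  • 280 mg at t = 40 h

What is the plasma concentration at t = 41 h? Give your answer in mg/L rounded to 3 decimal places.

460.508 mg/L

k = ln 2 / 8 = 0.08664 per h
Dose 1 (320 mg at t=0 h): 320·exp(−0.08664·41) = 9.170 mg/L
Dose 2 (205 mg at t=8 h): 205·exp(−0.08664·33) = 11.749 mg/L
Dose 3 (175 mg at t=16 h): 175·exp(−0.08664·25) = 20.059 mg/L
Dose 4 (380 mg at t=24 h): 380·exp(−0.08664·17) = 87.115 mg/L
Dose 5 (165 mg at t=32 h): 165·exp(−0.08664·9) = 75.653 mg/L
Dose 6 (280 mg at t=40 h): 280·exp(−0.08664·1) = 256.761 mg/L
C(41) = 9.170 + 11.749 + 20.059 + 87.115 + 75.653 + 256.761 = 460.508 mg/L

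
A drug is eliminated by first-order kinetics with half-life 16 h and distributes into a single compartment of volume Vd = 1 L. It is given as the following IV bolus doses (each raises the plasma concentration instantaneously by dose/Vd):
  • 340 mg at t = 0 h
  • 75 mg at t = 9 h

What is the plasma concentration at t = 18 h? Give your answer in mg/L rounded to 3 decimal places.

206.675 mg/L

k = ln 2 / 16 = 0.04332 per h
Dose 1 (340 mg at t=0 h): 340·exp(−0.04332·18) = 155.891 mg/L
Dose 2 (75 mg at t=9 h): 75·exp(−0.04332·9) = 50.785 mg/L
C(18) = 155.891 + 50.785 = 206.675 mg/L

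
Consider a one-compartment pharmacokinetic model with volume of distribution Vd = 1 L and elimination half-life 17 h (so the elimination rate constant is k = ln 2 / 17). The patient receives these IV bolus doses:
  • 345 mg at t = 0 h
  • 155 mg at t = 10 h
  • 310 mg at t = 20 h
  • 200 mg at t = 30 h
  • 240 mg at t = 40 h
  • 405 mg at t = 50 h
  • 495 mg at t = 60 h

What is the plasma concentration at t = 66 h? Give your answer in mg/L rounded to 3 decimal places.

k = ln 2 / 17 = 0.04077 per h
Dose 1 (345 mg at t=0 h): 345·exp(−0.04077·66) = 23.395 mg/L
Dose 2 (155 mg at t=10 h): 155·exp(−0.04077·56) = 15.802 mg/L
Dose 3 (310 mg at t=20 h): 310·exp(−0.04077·46) = 47.513 mg/L
Dose 4 (200 mg at t=30 h): 200·exp(−0.04077·36) = 46.084 mg/L
Dose 5 (240 mg at t=40 h): 240·exp(−0.04077·26) = 83.140 mg/L
Dose 6 (405 mg at t=50 h): 405·exp(−0.04077·16) = 210.927 mg/L
Dose 7 (495 mg at t=60 h): 495·exp(−0.04077·6) = 387.578 mg/L
C(66) = 23.395 + 15.802 + 47.513 + 46.084 + 83.140 + 210.927 + 387.578 = 814.439 mg/L

814.439 mg/L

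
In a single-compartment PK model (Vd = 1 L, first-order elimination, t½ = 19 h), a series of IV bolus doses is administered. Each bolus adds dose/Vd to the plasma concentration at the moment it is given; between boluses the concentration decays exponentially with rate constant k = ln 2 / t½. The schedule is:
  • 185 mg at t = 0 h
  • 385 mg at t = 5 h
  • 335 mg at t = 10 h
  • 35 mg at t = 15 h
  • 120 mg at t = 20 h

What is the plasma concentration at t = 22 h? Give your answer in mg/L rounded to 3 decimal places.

k = ln 2 / 19 = 0.03648 per h
Dose 1 (185 mg at t=0 h): 185·exp(−0.03648·22) = 82.911 mg/L
Dose 2 (385 mg at t=5 h): 385·exp(−0.03648·17) = 207.070 mg/L
Dose 3 (335 mg at t=10 h): 335·exp(−0.03648·12) = 216.232 mg/L
Dose 4 (35 mg at t=15 h): 35·exp(−0.03648·7) = 27.112 mg/L
Dose 5 (120 mg at t=20 h): 120·exp(−0.03648·2) = 111.556 mg/L
C(22) = 82.911 + 207.070 + 216.232 + 27.112 + 111.556 = 644.882 mg/L

644.882 mg/L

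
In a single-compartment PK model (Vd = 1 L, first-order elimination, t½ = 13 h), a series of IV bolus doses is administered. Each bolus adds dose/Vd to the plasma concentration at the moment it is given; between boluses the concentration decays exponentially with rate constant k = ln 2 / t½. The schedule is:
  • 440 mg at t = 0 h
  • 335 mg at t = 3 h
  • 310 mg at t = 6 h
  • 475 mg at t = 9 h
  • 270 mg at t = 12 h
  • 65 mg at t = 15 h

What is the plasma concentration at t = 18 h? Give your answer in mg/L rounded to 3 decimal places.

1027.991 mg/L

k = ln 2 / 13 = 0.05332 per h
Dose 1 (440 mg at t=0 h): 440·exp(−0.05332·18) = 168.516 mg/L
Dose 2 (335 mg at t=3 h): 335·exp(−0.05332·15) = 150.558 mg/L
Dose 3 (310 mg at t=6 h): 310·exp(−0.05332·12) = 163.489 mg/L
Dose 4 (475 mg at t=9 h): 475·exp(−0.05332·9) = 293.960 mg/L
Dose 5 (270 mg at t=12 h): 270·exp(−0.05332·6) = 196.077 mg/L
Dose 6 (65 mg at t=15 h): 65·exp(−0.05332·3) = 55.392 mg/L
C(18) = 168.516 + 150.558 + 163.489 + 293.960 + 196.077 + 55.392 = 1027.991 mg/L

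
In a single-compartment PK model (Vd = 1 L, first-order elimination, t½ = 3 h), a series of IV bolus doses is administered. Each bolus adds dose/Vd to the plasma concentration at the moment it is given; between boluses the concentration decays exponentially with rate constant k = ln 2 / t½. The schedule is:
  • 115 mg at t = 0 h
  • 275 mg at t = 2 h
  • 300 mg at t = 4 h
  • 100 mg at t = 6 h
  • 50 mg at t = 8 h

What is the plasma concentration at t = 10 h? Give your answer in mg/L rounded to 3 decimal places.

k = ln 2 / 3 = 0.23105 per h
Dose 1 (115 mg at t=0 h): 115·exp(−0.23105·10) = 11.409 mg/L
Dose 2 (275 mg at t=2 h): 275·exp(−0.23105·8) = 43.310 mg/L
Dose 3 (300 mg at t=4 h): 300·exp(−0.23105·6) = 75.000 mg/L
Dose 4 (100 mg at t=6 h): 100·exp(−0.23105·4) = 39.685 mg/L
Dose 5 (50 mg at t=8 h): 50·exp(−0.23105·2) = 31.498 mg/L
C(10) = 11.409 + 43.310 + 75.000 + 39.685 + 31.498 = 200.902 mg/L

200.902 mg/L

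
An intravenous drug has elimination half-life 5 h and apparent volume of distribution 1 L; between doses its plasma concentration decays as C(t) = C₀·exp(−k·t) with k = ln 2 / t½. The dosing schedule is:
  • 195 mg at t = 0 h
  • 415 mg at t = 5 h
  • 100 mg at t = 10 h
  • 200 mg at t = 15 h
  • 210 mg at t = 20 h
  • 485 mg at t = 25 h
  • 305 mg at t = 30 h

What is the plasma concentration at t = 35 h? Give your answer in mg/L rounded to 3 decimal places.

323.633 mg/L

k = ln 2 / 5 = 0.13863 per h
Dose 1 (195 mg at t=0 h): 195·exp(−0.13863·35) = 1.523 mg/L
Dose 2 (415 mg at t=5 h): 415·exp(−0.13863·30) = 6.484 mg/L
Dose 3 (100 mg at t=10 h): 100·exp(−0.13863·25) = 3.125 mg/L
Dose 4 (200 mg at t=15 h): 200·exp(−0.13863·20) = 12.500 mg/L
Dose 5 (210 mg at t=20 h): 210·exp(−0.13863·15) = 26.250 mg/L
Dose 6 (485 mg at t=25 h): 485·exp(−0.13863·10) = 121.250 mg/L
Dose 7 (305 mg at t=30 h): 305·exp(−0.13863·5) = 152.500 mg/L
C(35) = 1.523 + 6.484 + 3.125 + 12.500 + 26.250 + 121.250 + 152.500 = 323.633 mg/L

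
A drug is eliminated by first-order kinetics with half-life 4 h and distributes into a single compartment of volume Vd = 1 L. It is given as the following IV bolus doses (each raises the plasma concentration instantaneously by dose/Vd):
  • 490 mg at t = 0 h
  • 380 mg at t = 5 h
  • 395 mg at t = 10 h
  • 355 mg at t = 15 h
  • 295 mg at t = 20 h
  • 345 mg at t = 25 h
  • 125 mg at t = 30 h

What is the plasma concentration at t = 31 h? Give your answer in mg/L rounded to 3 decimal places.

309.982 mg/L

k = ln 2 / 4 = 0.17329 per h
Dose 1 (490 mg at t=0 h): 490·exp(−0.17329·31) = 2.276 mg/L
Dose 2 (380 mg at t=5 h): 380·exp(−0.17329·26) = 4.198 mg/L
Dose 3 (395 mg at t=10 h): 395·exp(−0.17329·21) = 10.380 mg/L
Dose 4 (355 mg at t=15 h): 355·exp(−0.17329·16) = 22.188 mg/L
Dose 5 (295 mg at t=20 h): 295·exp(−0.17329·11) = 43.852 mg/L
Dose 6 (345 mg at t=25 h): 345·exp(−0.17329·6) = 121.976 mg/L
Dose 7 (125 mg at t=30 h): 125·exp(−0.17329·1) = 105.112 mg/L
C(31) = 2.276 + 4.198 + 10.380 + 22.188 + 43.852 + 121.976 + 105.112 = 309.982 mg/L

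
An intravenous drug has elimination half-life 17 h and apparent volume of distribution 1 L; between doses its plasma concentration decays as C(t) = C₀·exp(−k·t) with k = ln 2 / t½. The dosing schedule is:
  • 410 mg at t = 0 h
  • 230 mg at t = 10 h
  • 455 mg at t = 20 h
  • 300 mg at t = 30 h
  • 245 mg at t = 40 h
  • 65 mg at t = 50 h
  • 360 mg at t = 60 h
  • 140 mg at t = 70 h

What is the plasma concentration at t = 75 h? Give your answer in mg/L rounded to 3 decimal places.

523.448 mg/L

k = ln 2 / 17 = 0.04077 per h
Dose 1 (410 mg at t=0 h): 410·exp(−0.04077·75) = 19.262 mg/L
Dose 2 (230 mg at t=10 h): 230·exp(−0.04077·65) = 16.245 mg/L
Dose 3 (455 mg at t=20 h): 455·exp(−0.04077·55) = 48.316 mg/L
Dose 4 (300 mg at t=30 h): 300·exp(−0.04077·45) = 47.894 mg/L
Dose 5 (245 mg at t=40 h): 245·exp(−0.04077·35) = 58.803 mg/L
Dose 6 (65 mg at t=50 h): 65·exp(−0.04077·25) = 23.454 mg/L
Dose 7 (360 mg at t=60 h): 360·exp(−0.04077·15) = 195.294 mg/L
Dose 8 (140 mg at t=70 h): 140·exp(−0.04077·5) = 114.180 mg/L
C(75) = 19.262 + 16.245 + 48.316 + 47.894 + 58.803 + 23.454 + 195.294 + 114.180 = 523.448 mg/L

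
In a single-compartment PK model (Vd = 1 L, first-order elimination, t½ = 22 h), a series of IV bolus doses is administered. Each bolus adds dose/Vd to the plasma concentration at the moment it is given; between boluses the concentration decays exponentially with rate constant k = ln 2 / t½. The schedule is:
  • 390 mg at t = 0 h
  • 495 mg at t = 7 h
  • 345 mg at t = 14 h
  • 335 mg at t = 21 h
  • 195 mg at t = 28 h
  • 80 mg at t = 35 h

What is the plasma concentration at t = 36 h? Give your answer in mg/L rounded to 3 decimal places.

k = ln 2 / 22 = 0.03151 per h
Dose 1 (390 mg at t=0 h): 390·exp(−0.03151·36) = 125.450 mg/L
Dose 2 (495 mg at t=7 h): 495·exp(−0.03151·29) = 198.515 mg/L
Dose 3 (345 mg at t=14 h): 345·exp(−0.03151·22) = 172.500 mg/L
Dose 4 (335 mg at t=21 h): 335·exp(−0.03151·15) = 208.832 mg/L
Dose 5 (195 mg at t=28 h): 195·exp(−0.03151·8) = 151.555 mg/L
Dose 6 (80 mg at t=35 h): 80·exp(−0.03151·1) = 77.519 mg/L
C(36) = 125.450 + 198.515 + 172.500 + 208.832 + 151.555 + 77.519 = 934.370 mg/L

934.370 mg/L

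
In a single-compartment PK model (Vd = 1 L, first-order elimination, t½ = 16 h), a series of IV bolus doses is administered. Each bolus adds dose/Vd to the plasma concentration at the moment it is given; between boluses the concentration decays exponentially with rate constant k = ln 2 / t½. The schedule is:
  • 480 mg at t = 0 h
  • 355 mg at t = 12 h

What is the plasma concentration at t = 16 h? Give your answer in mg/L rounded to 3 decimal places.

538.518 mg/L

k = ln 2 / 16 = 0.04332 per h
Dose 1 (480 mg at t=0 h): 480·exp(−0.04332·16) = 240.000 mg/L
Dose 2 (355 mg at t=12 h): 355·exp(−0.04332·4) = 298.518 mg/L
C(16) = 240.000 + 298.518 = 538.518 mg/L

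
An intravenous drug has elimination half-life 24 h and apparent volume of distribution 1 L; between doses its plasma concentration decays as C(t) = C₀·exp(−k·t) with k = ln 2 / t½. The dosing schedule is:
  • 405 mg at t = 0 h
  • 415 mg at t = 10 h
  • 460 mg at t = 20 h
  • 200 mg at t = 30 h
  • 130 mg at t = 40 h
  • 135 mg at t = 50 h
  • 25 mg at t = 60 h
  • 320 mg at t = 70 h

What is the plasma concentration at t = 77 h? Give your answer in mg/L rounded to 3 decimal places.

k = ln 2 / 24 = 0.02888 per h
Dose 1 (405 mg at t=0 h): 405·exp(−0.02888·77) = 43.818 mg/L
Dose 2 (415 mg at t=10 h): 415·exp(−0.02888·67) = 59.934 mg/L
Dose 3 (460 mg at t=20 h): 460·exp(−0.02888·57) = 88.677 mg/L
Dose 4 (200 mg at t=30 h): 200·exp(−0.02888·47) = 51.465 mg/L
Dose 5 (130 mg at t=40 h): 130·exp(−0.02888·37) = 44.653 mg/L
Dose 6 (135 mg at t=50 h): 135·exp(−0.02888·27) = 61.898 mg/L
Dose 7 (25 mg at t=60 h): 25·exp(−0.02888·17) = 15.301 mg/L
Dose 8 (320 mg at t=70 h): 320·exp(−0.02888·7) = 261.426 mg/L
C(77) = 43.818 + 59.934 + 88.677 + 51.465 + 44.653 + 61.898 + 15.301 + 261.426 = 627.172 mg/L

627.172 mg/L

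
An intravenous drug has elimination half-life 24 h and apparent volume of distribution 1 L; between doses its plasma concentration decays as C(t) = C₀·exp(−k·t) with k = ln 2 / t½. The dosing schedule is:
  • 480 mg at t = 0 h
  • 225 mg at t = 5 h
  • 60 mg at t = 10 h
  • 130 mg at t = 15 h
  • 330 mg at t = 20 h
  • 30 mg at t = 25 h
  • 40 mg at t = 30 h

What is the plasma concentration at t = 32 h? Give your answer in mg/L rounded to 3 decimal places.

700.607 mg/L

k = ln 2 / 24 = 0.02888 per h
Dose 1 (480 mg at t=0 h): 480·exp(−0.02888·32) = 190.488 mg/L
Dose 2 (225 mg at t=5 h): 225·exp(−0.02888·27) = 103.163 mg/L
Dose 3 (60 mg at t=10 h): 60·exp(−0.02888·22) = 31.784 mg/L
Dose 4 (130 mg at t=15 h): 130·exp(−0.02888·17) = 79.563 mg/L
Dose 5 (330 mg at t=20 h): 330·exp(−0.02888·12) = 233.345 mg/L
Dose 6 (30 mg at t=25 h): 30·exp(−0.02888·7) = 24.509 mg/L
Dose 7 (40 mg at t=30 h): 40·exp(−0.02888·2) = 37.755 mg/L
C(32) = 190.488 + 103.163 + 31.784 + 79.563 + 233.345 + 24.509 + 37.755 = 700.607 mg/L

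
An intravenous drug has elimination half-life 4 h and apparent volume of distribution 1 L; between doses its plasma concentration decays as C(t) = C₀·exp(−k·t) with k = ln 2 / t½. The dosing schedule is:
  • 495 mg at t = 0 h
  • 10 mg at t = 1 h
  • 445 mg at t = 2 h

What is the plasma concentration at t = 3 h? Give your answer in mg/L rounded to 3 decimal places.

k = ln 2 / 4 = 0.17329 per h
Dose 1 (495 mg at t=0 h): 495·exp(−0.17329·3) = 294.329 mg/L
Dose 2 (10 mg at t=1 h): 10·exp(−0.17329·2) = 7.071 mg/L
Dose 3 (445 mg at t=2 h): 445·exp(−0.17329·1) = 374.199 mg/L
C(3) = 294.329 + 7.071 + 374.199 = 675.599 mg/L

675.599 mg/L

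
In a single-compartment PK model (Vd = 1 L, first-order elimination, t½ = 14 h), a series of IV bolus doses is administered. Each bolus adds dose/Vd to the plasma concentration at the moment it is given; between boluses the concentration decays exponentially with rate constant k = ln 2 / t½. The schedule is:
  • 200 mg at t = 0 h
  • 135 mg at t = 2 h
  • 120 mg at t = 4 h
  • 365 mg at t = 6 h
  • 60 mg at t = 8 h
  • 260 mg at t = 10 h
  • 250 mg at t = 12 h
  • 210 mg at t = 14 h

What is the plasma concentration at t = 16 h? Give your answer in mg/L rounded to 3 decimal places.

1075.630 mg/L

k = ln 2 / 14 = 0.04951 per h
Dose 1 (200 mg at t=0 h): 200·exp(−0.04951·16) = 90.572 mg/L
Dose 2 (135 mg at t=2 h): 135·exp(−0.04951·14) = 67.500 mg/L
Dose 3 (120 mg at t=4 h): 120·exp(−0.04951·12) = 66.245 mg/L
Dose 4 (365 mg at t=6 h): 365·exp(−0.04951·10) = 222.470 mg/L
Dose 5 (60 mg at t=8 h): 60·exp(−0.04951·8) = 40.377 mg/L
Dose 6 (260 mg at t=10 h): 260·exp(−0.04951·6) = 193.179 mg/L
Dose 7 (250 mg at t=12 h): 250·exp(−0.04951·4) = 205.084 mg/L
Dose 8 (210 mg at t=14 h): 210·exp(−0.04951·2) = 190.202 mg/L
C(16) = 90.572 + 67.500 + 66.245 + 222.470 + 40.377 + 193.179 + 205.084 + 190.202 = 1075.630 mg/L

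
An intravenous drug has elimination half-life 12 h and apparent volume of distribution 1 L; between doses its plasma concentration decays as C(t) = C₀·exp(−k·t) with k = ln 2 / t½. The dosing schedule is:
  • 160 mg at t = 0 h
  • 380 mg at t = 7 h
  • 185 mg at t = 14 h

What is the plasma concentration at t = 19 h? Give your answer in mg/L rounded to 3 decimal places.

381.987 mg/L

k = ln 2 / 12 = 0.05776 per h
Dose 1 (160 mg at t=0 h): 160·exp(−0.05776·19) = 53.394 mg/L
Dose 2 (380 mg at t=7 h): 380·exp(−0.05776·12) = 190.000 mg/L
Dose 3 (185 mg at t=14 h): 185·exp(−0.05776·5) = 138.593 mg/L
C(19) = 53.394 + 190.000 + 138.593 = 381.987 mg/L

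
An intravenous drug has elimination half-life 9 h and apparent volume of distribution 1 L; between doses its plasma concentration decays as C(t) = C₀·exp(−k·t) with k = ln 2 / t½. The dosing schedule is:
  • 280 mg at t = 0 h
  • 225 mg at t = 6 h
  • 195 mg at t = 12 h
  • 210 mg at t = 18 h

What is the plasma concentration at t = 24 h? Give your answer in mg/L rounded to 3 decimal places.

310.025 mg/L

k = ln 2 / 9 = 0.07702 per h
Dose 1 (280 mg at t=0 h): 280·exp(−0.07702·24) = 44.097 mg/L
Dose 2 (225 mg at t=6 h): 225·exp(−0.07702·18) = 56.250 mg/L
Dose 3 (195 mg at t=12 h): 195·exp(−0.07702·12) = 77.386 mg/L
Dose 4 (210 mg at t=18 h): 210·exp(−0.07702·6) = 132.292 mg/L
C(24) = 44.097 + 56.250 + 77.386 + 132.292 = 310.025 mg/L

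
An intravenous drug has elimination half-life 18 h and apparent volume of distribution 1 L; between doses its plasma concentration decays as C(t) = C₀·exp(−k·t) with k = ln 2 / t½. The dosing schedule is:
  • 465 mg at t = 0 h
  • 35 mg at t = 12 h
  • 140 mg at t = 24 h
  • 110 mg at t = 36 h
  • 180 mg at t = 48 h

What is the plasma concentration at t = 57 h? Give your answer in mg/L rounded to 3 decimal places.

k = ln 2 / 18 = 0.03851 per h
Dose 1 (465 mg at t=0 h): 465·exp(−0.03851·57) = 51.783 mg/L
Dose 2 (35 mg at t=12 h): 35·exp(−0.03851·45) = 6.187 mg/L
Dose 3 (140 mg at t=24 h): 140·exp(−0.03851·33) = 39.286 mg/L
Dose 4 (110 mg at t=36 h): 110·exp(−0.03851·21) = 48.999 mg/L
Dose 5 (180 mg at t=48 h): 180·exp(−0.03851·9) = 127.279 mg/L
C(57) = 51.783 + 6.187 + 39.286 + 48.999 + 127.279 = 273.535 mg/L

273.535 mg/L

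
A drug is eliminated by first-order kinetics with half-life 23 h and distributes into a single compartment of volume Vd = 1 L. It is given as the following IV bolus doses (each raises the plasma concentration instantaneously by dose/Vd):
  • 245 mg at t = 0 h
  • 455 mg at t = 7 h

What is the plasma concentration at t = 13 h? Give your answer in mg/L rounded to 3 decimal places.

545.320 mg/L

k = ln 2 / 23 = 0.03014 per h
Dose 1 (245 mg at t=0 h): 245·exp(−0.03014·13) = 165.584 mg/L
Dose 2 (455 mg at t=7 h): 455·exp(−0.03014·6) = 379.736 mg/L
C(13) = 165.584 + 379.736 = 545.320 mg/L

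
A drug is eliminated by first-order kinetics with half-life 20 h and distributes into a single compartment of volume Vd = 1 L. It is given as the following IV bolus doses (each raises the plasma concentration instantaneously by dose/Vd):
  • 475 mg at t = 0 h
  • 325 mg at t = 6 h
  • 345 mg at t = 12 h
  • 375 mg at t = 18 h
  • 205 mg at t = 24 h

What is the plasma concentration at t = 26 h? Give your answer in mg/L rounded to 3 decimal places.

1043.251 mg/L

k = ln 2 / 20 = 0.03466 per h
Dose 1 (475 mg at t=0 h): 475·exp(−0.03466·26) = 192.910 mg/L
Dose 2 (325 mg at t=6 h): 325·exp(−0.03466·20) = 162.500 mg/L
Dose 3 (345 mg at t=12 h): 345·exp(−0.03466·14) = 212.372 mg/L
Dose 4 (375 mg at t=18 h): 375·exp(−0.03466·8) = 284.197 mg/L
Dose 5 (205 mg at t=24 h): 205·exp(−0.03466·2) = 191.272 mg/L
C(26) = 192.910 + 162.500 + 212.372 + 284.197 + 191.272 = 1043.251 mg/L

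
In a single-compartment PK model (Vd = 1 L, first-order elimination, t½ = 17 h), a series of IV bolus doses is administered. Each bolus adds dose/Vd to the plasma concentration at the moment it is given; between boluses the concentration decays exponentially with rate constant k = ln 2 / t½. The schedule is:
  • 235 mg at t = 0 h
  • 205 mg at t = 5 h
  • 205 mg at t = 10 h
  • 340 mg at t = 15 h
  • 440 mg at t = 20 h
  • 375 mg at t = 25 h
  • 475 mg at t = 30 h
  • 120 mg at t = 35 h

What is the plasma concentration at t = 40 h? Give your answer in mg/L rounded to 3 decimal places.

k = ln 2 / 17 = 0.04077 per h
Dose 1 (235 mg at t=0 h): 235·exp(−0.04077·40) = 46.000 mg/L
Dose 2 (205 mg at t=5 h): 205·exp(−0.04077·35) = 49.202 mg/L
Dose 3 (205 mg at t=10 h): 205·exp(−0.04077·30) = 60.329 mg/L
Dose 4 (340 mg at t=15 h): 340·exp(−0.04077·25) = 122.684 mg/L
Dose 5 (440 mg at t=20 h): 440·exp(−0.04077·20) = 194.670 mg/L
Dose 6 (375 mg at t=25 h): 375·exp(−0.04077·15) = 203.431 mg/L
Dose 7 (475 mg at t=30 h): 475·exp(−0.04077·10) = 315.949 mg/L
Dose 8 (120 mg at t=35 h): 120·exp(−0.04077·5) = 97.869 mg/L
C(40) = 46.000 + 49.202 + 60.329 + 122.684 + 194.670 + 203.431 + 315.949 + 97.869 = 1090.134 mg/L

1090.134 mg/L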